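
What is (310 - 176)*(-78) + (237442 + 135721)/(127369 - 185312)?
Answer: -605993399/57943 ≈ -10458.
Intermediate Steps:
(310 - 176)*(-78) + (237442 + 135721)/(127369 - 185312) = 134*(-78) + 373163/(-57943) = -10452 + 373163*(-1/57943) = -10452 - 373163/57943 = -605993399/57943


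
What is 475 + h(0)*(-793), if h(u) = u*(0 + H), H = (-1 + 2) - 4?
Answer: 475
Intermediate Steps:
H = -3 (H = 1 - 4 = -3)
h(u) = -3*u (h(u) = u*(0 - 3) = u*(-3) = -3*u)
475 + h(0)*(-793) = 475 - 3*0*(-793) = 475 + 0*(-793) = 475 + 0 = 475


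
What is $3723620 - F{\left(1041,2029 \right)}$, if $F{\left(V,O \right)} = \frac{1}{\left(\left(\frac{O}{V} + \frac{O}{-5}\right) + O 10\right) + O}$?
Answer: $\frac{424747193145415}{114068351} \approx 3.7236 \cdot 10^{6}$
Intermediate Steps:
$F{\left(V,O \right)} = \frac{1}{\frac{54 O}{5} + \frac{O}{V}}$ ($F{\left(V,O \right)} = \frac{1}{\left(\left(\frac{O}{V} + O \left(- \frac{1}{5}\right)\right) + 10 O\right) + O} = \frac{1}{\left(\left(\frac{O}{V} - \frac{O}{5}\right) + 10 O\right) + O} = \frac{1}{\left(\left(- \frac{O}{5} + \frac{O}{V}\right) + 10 O\right) + O} = \frac{1}{\left(\frac{49 O}{5} + \frac{O}{V}\right) + O} = \frac{1}{\frac{54 O}{5} + \frac{O}{V}}$)
$3723620 - F{\left(1041,2029 \right)} = 3723620 - 5 \cdot 1041 \cdot \frac{1}{2029} \frac{1}{5 + 54 \cdot 1041} = 3723620 - 5 \cdot 1041 \cdot \frac{1}{2029} \frac{1}{5 + 56214} = 3723620 - 5 \cdot 1041 \cdot \frac{1}{2029} \cdot \frac{1}{56219} = 3723620 - \frac{5205}{114068351} = \frac{424747193145415}{114068351}$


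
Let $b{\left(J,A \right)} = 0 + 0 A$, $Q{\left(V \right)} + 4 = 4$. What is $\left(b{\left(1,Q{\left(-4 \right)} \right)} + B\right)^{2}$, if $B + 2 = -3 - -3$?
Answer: $4$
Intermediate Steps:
$Q{\left(V \right)} = 0$ ($Q{\left(V \right)} = -4 + 4 = 0$)
$B = -2$ ($B = -2 - 0 = -2 + \left(-3 + 3\right) = -2 + 0 = -2$)
$b{\left(J,A \right)} = 0$ ($b{\left(J,A \right)} = 0 + 0 = 0$)
$\left(b{\left(1,Q{\left(-4 \right)} \right)} + B\right)^{2} = \left(0 - 2\right)^{2} = \left(-2\right)^{2} = 4$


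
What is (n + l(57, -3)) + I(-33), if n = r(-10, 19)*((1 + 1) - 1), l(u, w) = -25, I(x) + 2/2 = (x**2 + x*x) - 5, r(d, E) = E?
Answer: 2166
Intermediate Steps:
I(x) = -6 + 2*x**2 (I(x) = -1 + ((x**2 + x*x) - 5) = -1 + ((x**2 + x**2) - 5) = -1 + (2*x**2 - 5) = -1 + (-5 + 2*x**2) = -6 + 2*x**2)
n = 19 (n = 19*((1 + 1) - 1) = 19*(2 - 1) = 19*1 = 19)
(n + l(57, -3)) + I(-33) = (19 - 25) + (-6 + 2*(-33)**2) = -6 + (-6 + 2*1089) = -6 + (-6 + 2178) = -6 + 2172 = 2166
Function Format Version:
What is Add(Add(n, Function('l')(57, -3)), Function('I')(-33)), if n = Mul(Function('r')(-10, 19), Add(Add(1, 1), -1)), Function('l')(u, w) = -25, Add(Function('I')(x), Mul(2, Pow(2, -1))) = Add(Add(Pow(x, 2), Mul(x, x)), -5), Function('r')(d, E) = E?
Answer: 2166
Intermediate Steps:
Function('I')(x) = Add(-6, Mul(2, Pow(x, 2))) (Function('I')(x) = Add(-1, Add(Add(Pow(x, 2), Mul(x, x)), -5)) = Add(-1, Add(Add(Pow(x, 2), Pow(x, 2)), -5)) = Add(-1, Add(Mul(2, Pow(x, 2)), -5)) = Add(-1, Add(-5, Mul(2, Pow(x, 2)))) = Add(-6, Mul(2, Pow(x, 2))))
n = 19 (n = Mul(19, Add(Add(1, 1), -1)) = Mul(19, Add(2, -1)) = Mul(19, 1) = 19)
Add(Add(n, Function('l')(57, -3)), Function('I')(-33)) = Add(Add(19, -25), Add(-6, Mul(2, Pow(-33, 2)))) = Add(-6, Add(-6, Mul(2, 1089))) = Add(-6, Add(-6, 2178)) = Add(-6, 2172) = 2166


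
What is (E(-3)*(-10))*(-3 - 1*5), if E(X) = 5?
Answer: 400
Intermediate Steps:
(E(-3)*(-10))*(-3 - 1*5) = (5*(-10))*(-3 - 1*5) = -50*(-3 - 5) = -50*(-8) = 400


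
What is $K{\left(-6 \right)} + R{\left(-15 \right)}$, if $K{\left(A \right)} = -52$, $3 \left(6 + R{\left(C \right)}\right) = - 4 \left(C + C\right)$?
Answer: $-18$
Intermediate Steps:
$R{\left(C \right)} = -6 - \frac{8 C}{3}$ ($R{\left(C \right)} = -6 + \frac{\left(-4\right) \left(C + C\right)}{3} = -6 + \frac{\left(-4\right) 2 C}{3} = -6 + \frac{\left(-8\right) C}{3} = -6 - \frac{8 C}{3}$)
$K{\left(-6 \right)} + R{\left(-15 \right)} = -52 - -34 = -52 + \left(-6 + 40\right) = -52 + 34 = -18$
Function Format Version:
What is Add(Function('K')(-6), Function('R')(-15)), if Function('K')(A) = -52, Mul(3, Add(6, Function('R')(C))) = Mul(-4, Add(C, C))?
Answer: -18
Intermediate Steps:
Function('R')(C) = Add(-6, Mul(Rational(-8, 3), C)) (Function('R')(C) = Add(-6, Mul(Rational(1, 3), Mul(-4, Add(C, C)))) = Add(-6, Mul(Rational(1, 3), Mul(-4, Mul(2, C)))) = Add(-6, Mul(Rational(1, 3), Mul(-8, C))) = Add(-6, Mul(Rational(-8, 3), C)))
Add(Function('K')(-6), Function('R')(-15)) = Add(-52, Add(-6, Mul(Rational(-8, 3), -15))) = Add(-52, Add(-6, 40)) = Add(-52, 34) = -18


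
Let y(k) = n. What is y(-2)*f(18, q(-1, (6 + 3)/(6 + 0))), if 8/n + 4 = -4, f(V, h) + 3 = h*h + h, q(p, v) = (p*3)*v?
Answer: -51/4 ≈ -12.750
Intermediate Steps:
q(p, v) = 3*p*v (q(p, v) = (3*p)*v = 3*p*v)
f(V, h) = -3 + h + h² (f(V, h) = -3 + (h*h + h) = -3 + (h² + h) = -3 + (h + h²) = -3 + h + h²)
n = -1 (n = 8/(-4 - 4) = 8/(-8) = 8*(-⅛) = -1)
y(k) = -1
y(-2)*f(18, q(-1, (6 + 3)/(6 + 0))) = -(-3 + 3*(-1)*((6 + 3)/(6 + 0)) + (3*(-1)*((6 + 3)/(6 + 0)))²) = -(-3 + 3*(-1)*(9/6) + (3*(-1)*(9/6))²) = -(-3 + 3*(-1)*(9*(⅙)) + (3*(-1)*(9*(⅙)))²) = -(-3 + 3*(-1)*(3/2) + (3*(-1)*(3/2))²) = -(-3 - 9/2 + (-9/2)²) = -(-3 - 9/2 + 81/4) = -1*51/4 = -51/4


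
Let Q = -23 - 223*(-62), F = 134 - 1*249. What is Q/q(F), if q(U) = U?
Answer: -13803/115 ≈ -120.03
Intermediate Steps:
F = -115 (F = 134 - 249 = -115)
Q = 13803 (Q = -23 + 13826 = 13803)
Q/q(F) = 13803/(-115) = 13803*(-1/115) = -13803/115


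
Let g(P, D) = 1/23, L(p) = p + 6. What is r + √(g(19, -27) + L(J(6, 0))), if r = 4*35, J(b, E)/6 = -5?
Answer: 140 + I*√12673/23 ≈ 140.0 + 4.8945*I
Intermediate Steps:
J(b, E) = -30 (J(b, E) = 6*(-5) = -30)
L(p) = 6 + p
g(P, D) = 1/23
r = 140
r + √(g(19, -27) + L(J(6, 0))) = 140 + √(1/23 + (6 - 30)) = 140 + √(1/23 - 24) = 140 + √(-551/23) = 140 + I*√12673/23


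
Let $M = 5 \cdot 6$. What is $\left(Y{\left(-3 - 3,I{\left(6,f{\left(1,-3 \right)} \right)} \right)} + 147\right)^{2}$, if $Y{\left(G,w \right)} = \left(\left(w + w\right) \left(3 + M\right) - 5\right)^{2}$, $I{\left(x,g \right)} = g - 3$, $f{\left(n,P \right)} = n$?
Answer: $357815056$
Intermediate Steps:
$M = 30$
$I{\left(x,g \right)} = -3 + g$
$Y{\left(G,w \right)} = \left(-5 + 66 w\right)^{2}$ ($Y{\left(G,w \right)} = \left(\left(w + w\right) \left(3 + 30\right) - 5\right)^{2} = \left(2 w 33 - 5\right)^{2} = \left(66 w - 5\right)^{2} = \left(-5 + 66 w\right)^{2}$)
$\left(Y{\left(-3 - 3,I{\left(6,f{\left(1,-3 \right)} \right)} \right)} + 147\right)^{2} = \left(\left(-5 + 66 \left(-3 + 1\right)\right)^{2} + 147\right)^{2} = \left(\left(-5 + 66 \left(-2\right)\right)^{2} + 147\right)^{2} = \left(\left(-5 - 132\right)^{2} + 147\right)^{2} = \left(\left(-137\right)^{2} + 147\right)^{2} = \left(18769 + 147\right)^{2} = 18916^{2} = 357815056$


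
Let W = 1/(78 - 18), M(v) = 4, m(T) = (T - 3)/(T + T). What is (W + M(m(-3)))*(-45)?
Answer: -723/4 ≈ -180.75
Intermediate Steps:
m(T) = (-3 + T)/(2*T) (m(T) = (-3 + T)/((2*T)) = (-3 + T)*(1/(2*T)) = (-3 + T)/(2*T))
W = 1/60 ≈ 0.016667
(W + M(m(-3)))*(-45) = (1/60 + 4)*(-45) = (241/60)*(-45) = -723/4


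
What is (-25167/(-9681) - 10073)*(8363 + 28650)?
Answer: -1202818197366/3227 ≈ -3.7274e+8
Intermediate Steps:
(-25167/(-9681) - 10073)*(8363 + 28650) = (-25167*(-1/9681) - 10073)*37013 = (8389/3227 - 10073)*37013 = -32497182/3227*37013 = -1202818197366/3227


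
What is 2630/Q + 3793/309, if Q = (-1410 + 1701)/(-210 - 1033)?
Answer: -336348349/29973 ≈ -11222.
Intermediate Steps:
Q = -291/1243 (Q = 291/(-1243) = 291*(-1/1243) = -291/1243 ≈ -0.23411)
2630/Q + 3793/309 = 2630/(-291/1243) + 3793/309 = 2630*(-1243/291) + 3793*(1/309) = -3269090/291 + 3793/309 = -336348349/29973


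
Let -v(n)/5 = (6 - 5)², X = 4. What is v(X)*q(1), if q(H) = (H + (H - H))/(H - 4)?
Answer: 5/3 ≈ 1.6667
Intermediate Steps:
v(n) = -5 (v(n) = -5*(6 - 5)² = -5*1² = -5*1 = -5)
q(H) = H/(-4 + H) (q(H) = (H + 0)/(-4 + H) = H/(-4 + H))
v(X)*q(1) = -5/(-4 + 1) = -5/(-3) = -5*(-1)/3 = -5*(-⅓) = 5/3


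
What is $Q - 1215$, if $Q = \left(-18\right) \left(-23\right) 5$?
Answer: $855$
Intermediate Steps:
$Q = 2070$ ($Q = 414 \cdot 5 = 2070$)
$Q - 1215 = 2070 - 1215 = 855$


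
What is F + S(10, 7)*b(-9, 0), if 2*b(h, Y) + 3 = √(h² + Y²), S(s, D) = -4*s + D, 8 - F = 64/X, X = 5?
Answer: -519/5 ≈ -103.80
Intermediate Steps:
F = -24/5 (F = 8 - 64/5 = -24/5 ≈ -4.8000)
S(s, D) = D - 4*s
b(h, Y) = -3/2 + √(Y² + h²)/2 (b(h, Y) = -3/2 + √(h² + Y²)/2 = -3/2 + √(Y² + h²)/2)
F + S(10, 7)*b(-9, 0) = -24/5 + (7 - 4*10)*(-3/2 + √(0² + (-9)²)/2) = -24/5 + (7 - 40)*(-3/2 + √(0 + 81)/2) = -24/5 - 33*(-3/2 + √81/2) = -24/5 - 33*(-3/2 + (½)*9) = -24/5 - 33*(-3/2 + 9/2) = -24/5 - 33*3 = -24/5 - 99 = -519/5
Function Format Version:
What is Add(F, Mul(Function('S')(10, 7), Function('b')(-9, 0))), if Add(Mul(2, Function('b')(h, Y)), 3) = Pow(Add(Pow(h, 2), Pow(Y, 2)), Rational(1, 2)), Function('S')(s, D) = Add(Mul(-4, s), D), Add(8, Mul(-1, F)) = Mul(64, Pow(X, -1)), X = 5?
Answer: Rational(-519, 5) ≈ -103.80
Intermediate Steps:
F = Rational(-24, 5) (F = Add(8, Mul(-1, Mul(64, Pow(5, -1)))) = Add(8, Mul(-1, Mul(64, Rational(1, 5)))) = Add(8, Mul(-1, Rational(64, 5))) = Add(8, Rational(-64, 5)) = Rational(-24, 5) ≈ -4.8000)
Function('S')(s, D) = Add(D, Mul(-4, s))
Function('b')(h, Y) = Add(Rational(-3, 2), Mul(Rational(1, 2), Pow(Add(Pow(Y, 2), Pow(h, 2)), Rational(1, 2)))) (Function('b')(h, Y) = Add(Rational(-3, 2), Mul(Rational(1, 2), Pow(Add(Pow(h, 2), Pow(Y, 2)), Rational(1, 2)))) = Add(Rational(-3, 2), Mul(Rational(1, 2), Pow(Add(Pow(Y, 2), Pow(h, 2)), Rational(1, 2)))))
Add(F, Mul(Function('S')(10, 7), Function('b')(-9, 0))) = Add(Rational(-24, 5), Mul(Add(7, Mul(-4, 10)), Add(Rational(-3, 2), Mul(Rational(1, 2), Pow(Add(Pow(0, 2), Pow(-9, 2)), Rational(1, 2)))))) = Add(Rational(-24, 5), Mul(Add(7, -40), Add(Rational(-3, 2), Mul(Rational(1, 2), Pow(Add(0, 81), Rational(1, 2)))))) = Add(Rational(-24, 5), Mul(-33, Add(Rational(-3, 2), Mul(Rational(1, 2), Pow(81, Rational(1, 2)))))) = Add(Rational(-24, 5), Mul(-33, Add(Rational(-3, 2), Mul(Rational(1, 2), 9)))) = Add(Rational(-24, 5), Mul(-33, Add(Rational(-3, 2), Rational(9, 2)))) = Add(Rational(-24, 5), Mul(-33, 3)) = Add(Rational(-24, 5), -99) = Rational(-519, 5)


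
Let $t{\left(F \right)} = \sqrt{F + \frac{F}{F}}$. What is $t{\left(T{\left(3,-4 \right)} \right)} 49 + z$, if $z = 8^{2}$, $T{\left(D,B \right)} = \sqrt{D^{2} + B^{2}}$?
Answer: $64 + 49 \sqrt{6} \approx 184.02$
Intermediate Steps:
$T{\left(D,B \right)} = \sqrt{B^{2} + D^{2}}$
$z = 64$
$t{\left(F \right)} = \sqrt{1 + F}$ ($t{\left(F \right)} = \sqrt{F + 1} = \sqrt{1 + F}$)
$t{\left(T{\left(3,-4 \right)} \right)} 49 + z = \sqrt{1 + \sqrt{\left(-4\right)^{2} + 3^{2}}} \cdot 49 + 64 = \sqrt{1 + \sqrt{16 + 9}} \cdot 49 + 64 = \sqrt{1 + \sqrt{25}} \cdot 49 + 64 = \sqrt{1 + 5} \cdot 49 + 64 = \sqrt{6} \cdot 49 + 64 = 49 \sqrt{6} + 64 = 64 + 49 \sqrt{6}$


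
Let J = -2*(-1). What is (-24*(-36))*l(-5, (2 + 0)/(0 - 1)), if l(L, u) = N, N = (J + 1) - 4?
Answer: -864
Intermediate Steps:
J = 2
N = -1 (N = (2 + 1) - 4 = 3 - 4 = -1)
l(L, u) = -1
(-24*(-36))*l(-5, (2 + 0)/(0 - 1)) = -24*(-36)*(-1) = 864*(-1) = -864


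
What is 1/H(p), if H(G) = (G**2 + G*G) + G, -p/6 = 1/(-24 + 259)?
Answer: -55225/1338 ≈ -41.274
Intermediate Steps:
p = -6/235 (p = -6/(-24 + 259) = -6/235 ≈ -0.025532)
H(G) = G + 2*G**2 (H(G) = (G**2 + G**2) + G = 2*G**2 + G = G + 2*G**2)
1/H(p) = 1/(-6*(1 + 2*(-6/235))/235) = 1/(-6*(1 - 12/235)/235) = 1/(-6/235*223/235) = 1/(-1338/55225) = -55225/1338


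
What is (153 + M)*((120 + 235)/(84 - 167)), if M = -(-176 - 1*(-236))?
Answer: -33015/83 ≈ -397.77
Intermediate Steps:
M = -60 (M = -(-176 + 236) = -1*60 = -60)
(153 + M)*((120 + 235)/(84 - 167)) = (153 - 60)*((120 + 235)/(84 - 167)) = 93*(355/(-83)) = 93*(355*(-1/83)) = 93*(-355/83) = -33015/83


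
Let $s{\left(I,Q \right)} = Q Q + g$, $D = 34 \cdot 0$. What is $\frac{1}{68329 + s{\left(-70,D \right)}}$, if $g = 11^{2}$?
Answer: $\frac{1}{68450} \approx 1.4609 \cdot 10^{-5}$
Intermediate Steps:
$D = 0$
$g = 121$
$s{\left(I,Q \right)} = 121 + Q^{2}$ ($s{\left(I,Q \right)} = Q Q + 121 = Q^{2} + 121 = 121 + Q^{2}$)
$\frac{1}{68329 + s{\left(-70,D \right)}} = \frac{1}{68329 + \left(121 + 0^{2}\right)} = \frac{1}{68329 + \left(121 + 0\right)} = \frac{1}{68329 + 121} = \frac{1}{68450}$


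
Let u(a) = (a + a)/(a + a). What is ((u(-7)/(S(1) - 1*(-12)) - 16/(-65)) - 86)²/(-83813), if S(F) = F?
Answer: -31013761/354109925 ≈ -0.087582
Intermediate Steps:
u(a) = 1 (u(a) = (2*a)/((2*a)) = (2*a)*(1/(2*a)) = 1)
((u(-7)/(S(1) - 1*(-12)) - 16/(-65)) - 86)²/(-83813) = ((1/(1 - 1*(-12)) - 16/(-65)) - 86)²/(-83813) = ((1/(1 + 12) - 16*(-1/65)) - 86)²*(-1/83813) = ((1/13 + 16/65) - 86)²*(-1/83813) = (21/65 - 86)²*(-1/83813) = (-5569/65)²*(-1/83813) = (31013761/4225)*(-1/83813) = -31013761/354109925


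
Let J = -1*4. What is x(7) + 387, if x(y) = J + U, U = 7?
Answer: 390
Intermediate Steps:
J = -4
x(y) = 3 (x(y) = -4 + 7 = 3)
x(7) + 387 = 3 + 387 = 390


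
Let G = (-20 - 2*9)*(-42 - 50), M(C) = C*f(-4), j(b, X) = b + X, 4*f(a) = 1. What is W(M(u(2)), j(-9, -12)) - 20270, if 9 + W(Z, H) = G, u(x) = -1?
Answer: -16783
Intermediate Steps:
f(a) = ¼ (f(a) = (¼)*1 = ¼)
j(b, X) = X + b
M(C) = C/4 (M(C) = C*(¼) = C/4)
G = 3496 (G = (-20 - 18)*(-92) = -38*(-92) = 3496)
W(Z, H) = 3487 (W(Z, H) = -9 + 3496 = 3487)
W(M(u(2)), j(-9, -12)) - 20270 = 3487 - 20270 = -16783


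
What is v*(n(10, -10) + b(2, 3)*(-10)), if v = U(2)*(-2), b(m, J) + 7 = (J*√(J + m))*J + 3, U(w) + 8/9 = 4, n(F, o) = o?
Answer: -560/3 + 560*√5 ≈ 1065.5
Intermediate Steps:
U(w) = 28/9 (U(w) = -8/9 + 4 = 28/9)
b(m, J) = -4 + J²*√(J + m) (b(m, J) = -7 + ((J*√(J + m))*J + 3) = -7 + (J²*√(J + m) + 3) = -7 + (3 + J²*√(J + m)) = -4 + J²*√(J + m))
v = -56/9 (v = (28/9)*(-2) = -56/9 ≈ -6.2222)
v*(n(10, -10) + b(2, 3)*(-10)) = -56*(-10 + (-4 + 3²*√(3 + 2))*(-10))/9 = -56*(-10 + (-4 + 9*√5)*(-10))/9 = -56*(-10 + (40 - 90*√5))/9 = -56*(30 - 90*√5)/9 = -560/3 + 560*√5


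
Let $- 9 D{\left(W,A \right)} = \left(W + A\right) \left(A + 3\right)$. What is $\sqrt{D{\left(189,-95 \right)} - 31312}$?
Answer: $\frac{2 i \sqrt{68290}}{3} \approx 174.22 i$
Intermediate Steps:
$D{\left(W,A \right)} = - \frac{\left(3 + A\right) \left(A + W\right)}{9}$ ($D{\left(W,A \right)} = - \frac{\left(W + A\right) \left(A + 3\right)}{9} = - \frac{\left(A + W\right) \left(3 + A\right)}{9} = - \frac{\left(3 + A\right) \left(A + W\right)}{9}$)
$\sqrt{D{\left(189,-95 \right)} - 31312} = \sqrt{\left(\left(- \frac{1}{3}\right) \left(-95\right) - 63 - \frac{\left(-95\right)^{2}}{9} - \left(- \frac{95}{9}\right) 189\right) - 31312} = \sqrt{\left(\frac{95}{3} - 63 - \frac{9025}{9} + 1995\right) - 31312} = \sqrt{\frac{8648}{9} - 31312} = \sqrt{- \frac{273160}{9}} = \frac{2 i \sqrt{68290}}{3}$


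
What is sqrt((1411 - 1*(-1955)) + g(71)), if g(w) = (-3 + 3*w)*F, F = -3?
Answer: 12*sqrt(19) ≈ 52.307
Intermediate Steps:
g(w) = 9 - 9*w (g(w) = (-3 + 3*w)*(-3) = 9 - 9*w)
sqrt((1411 - 1*(-1955)) + g(71)) = sqrt((1411 - 1*(-1955)) + (9 - 9*71)) = sqrt((1411 + 1955) + (9 - 639)) = sqrt(3366 - 630) = sqrt(2736) = 12*sqrt(19)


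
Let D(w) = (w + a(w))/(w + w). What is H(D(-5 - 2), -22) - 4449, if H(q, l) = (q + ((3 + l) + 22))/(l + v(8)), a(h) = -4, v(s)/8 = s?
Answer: -2615959/588 ≈ -4448.9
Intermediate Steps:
v(s) = 8*s
D(w) = (-4 + w)/(2*w) (D(w) = (w - 4)/(w + w) = (-4 + w)/((2*w)) = (-4 + w)*(1/(2*w)) = (-4 + w)/(2*w))
H(q, l) = (25 + l + q)/(64 + l) (H(q, l) = (q + ((3 + l) + 22))/(l + 8*8) = (q + (25 + l))/(l + 64) = (25 + l + q)/(64 + l))
H(D(-5 - 2), -22) - 4449 = (25 - 22 + (-4 + (-5 - 2))/(2*(-5 - 2)))/(64 - 22) - 4449 = (25 - 22 + (½)*(-4 - 7)/(-7))/42 - 4449 = (25 - 22 + (½)*(-⅐)*(-11))/42 - 4449 = (25 - 22 + 11/14)/42 - 4449 = (1/42)*(53/14) - 4449 = 53/588 - 4449 = -2615959/588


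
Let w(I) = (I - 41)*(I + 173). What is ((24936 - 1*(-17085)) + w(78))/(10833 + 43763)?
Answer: 12827/13649 ≈ 0.93978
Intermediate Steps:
w(I) = (-41 + I)*(173 + I)
((24936 - 1*(-17085)) + w(78))/(10833 + 43763) = ((24936 - 1*(-17085)) + (-7093 + 78² + 132*78))/(10833 + 43763) = ((24936 + 17085) + (-7093 + 6084 + 10296))/54596 = (42021 + 9287)*(1/54596) = 51308*(1/54596) = 12827/13649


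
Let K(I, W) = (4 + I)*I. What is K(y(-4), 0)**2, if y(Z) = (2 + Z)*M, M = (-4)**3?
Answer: 285474816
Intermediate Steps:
M = -64
y(Z) = -128 - 64*Z (y(Z) = (2 + Z)*(-64) = -128 - 64*Z)
K(I, W) = I*(4 + I)
K(y(-4), 0)**2 = ((-128 - 64*(-4))*(4 + (-128 - 64*(-4))))**2 = ((-128 + 256)*(4 + (-128 + 256)))**2 = (128*(4 + 128))**2 = (128*132)**2 = 16896**2 = 285474816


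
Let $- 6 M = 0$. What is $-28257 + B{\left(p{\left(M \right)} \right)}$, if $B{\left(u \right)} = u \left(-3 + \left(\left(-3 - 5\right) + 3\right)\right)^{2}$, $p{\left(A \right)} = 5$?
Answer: $-27937$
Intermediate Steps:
$M = 0$ ($M = \left(- \frac{1}{6}\right) 0 = 0$)
$B{\left(u \right)} = 64 u$ ($B{\left(u \right)} = u \left(-3 + \left(-8 + 3\right)\right)^{2} = u \left(-3 - 5\right)^{2} = u \left(-8\right)^{2} = u 64 = 64 u$)
$-28257 + B{\left(p{\left(M \right)} \right)} = -28257 + 64 \cdot 5 = -28257 + 320 = -27937$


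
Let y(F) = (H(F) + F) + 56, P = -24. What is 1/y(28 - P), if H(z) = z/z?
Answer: 1/109 ≈ 0.0091743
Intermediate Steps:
H(z) = 1
y(F) = 57 + F (y(F) = (1 + F) + 56 = 57 + F)
1/y(28 - P) = 1/(57 + (28 - 1*(-24))) = 1/(57 + (28 + 24)) = 1/(57 + 52) = 1/109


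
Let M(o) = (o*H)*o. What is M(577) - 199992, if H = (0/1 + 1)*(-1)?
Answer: -532921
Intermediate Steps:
H = -1 (H = (0*1 + 1)*(-1) = (0 + 1)*(-1) = 1*(-1) = -1)
M(o) = -o² (M(o) = (o*(-1))*o = (-o)*o = -o²)
M(577) - 199992 = -1*577² - 199992 = -1*332929 - 199992 = -332929 - 199992 = -532921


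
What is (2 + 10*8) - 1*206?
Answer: -124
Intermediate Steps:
(2 + 10*8) - 1*206 = (2 + 80) - 206 = 82 - 206 = -124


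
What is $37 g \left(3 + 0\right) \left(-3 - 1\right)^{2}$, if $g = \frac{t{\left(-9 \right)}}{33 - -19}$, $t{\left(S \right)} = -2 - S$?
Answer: $\frac{3108}{13} \approx 239.08$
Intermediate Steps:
$g = \frac{7}{52}$ ($g = \frac{-2 - -9}{33 - -19} = \frac{-2 + 9}{33 + 19} = \frac{7}{52} \approx 0.13462$)
$37 g \left(3 + 0\right) \left(-3 - 1\right)^{2} = 37 \cdot \frac{7}{52} \left(3 + 0\right) \left(-3 - 1\right)^{2} = \frac{259 \cdot 3 \left(-4\right)^{2}}{52} = \frac{259 \cdot 3 \cdot 16}{52} = \frac{259}{52} \cdot 48 = \frac{3108}{13}$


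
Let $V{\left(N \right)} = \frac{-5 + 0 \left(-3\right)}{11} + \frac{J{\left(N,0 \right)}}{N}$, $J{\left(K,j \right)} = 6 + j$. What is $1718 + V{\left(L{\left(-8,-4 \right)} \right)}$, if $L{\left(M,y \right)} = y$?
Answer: $\frac{37753}{22} \approx 1716.0$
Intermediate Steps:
$V{\left(N \right)} = - \frac{5}{11} + \frac{6}{N}$ ($V{\left(N \right)} = \frac{-5 + 0 \left(-3\right)}{11} + \frac{6 + 0}{N} = \left(-5 + 0\right) \frac{1}{11} + \frac{6}{N} = \left(-5\right) \frac{1}{11} + \frac{6}{N} = - \frac{5}{11} + \frac{6}{N}$)
$1718 + V{\left(L{\left(-8,-4 \right)} \right)} = 1718 + \left(- \frac{5}{11} + \frac{6}{-4}\right) = 1718 + \left(- \frac{5}{11} + 6 \left(- \frac{1}{4}\right)\right) = 1718 - \frac{43}{22} = \frac{37753}{22}$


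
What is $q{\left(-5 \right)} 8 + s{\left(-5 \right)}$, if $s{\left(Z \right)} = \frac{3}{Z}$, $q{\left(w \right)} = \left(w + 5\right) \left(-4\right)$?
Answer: $- \frac{3}{5} \approx -0.6$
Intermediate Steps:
$q{\left(w \right)} = -20 - 4 w$ ($q{\left(w \right)} = \left(5 + w\right) \left(-4\right) = -20 - 4 w$)
$q{\left(-5 \right)} 8 + s{\left(-5 \right)} = \left(-20 - -20\right) 8 + \frac{3}{-5} = \left(-20 + 20\right) 8 + 3 \left(- \frac{1}{5}\right) = 0 \cdot 8 - \frac{3}{5} = 0 - \frac{3}{5} = - \frac{3}{5}$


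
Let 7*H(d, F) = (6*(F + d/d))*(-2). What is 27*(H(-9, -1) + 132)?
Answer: 3564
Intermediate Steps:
H(d, F) = -12/7 - 12*F/7 (H(d, F) = ((6*(F + d/d))*(-2))/7 = ((6*(F + 1))*(-2))/7 = ((6*(1 + F))*(-2))/7 = ((6 + 6*F)*(-2))/7 = (-12 - 12*F)/7 = -12/7 - 12*F/7)
27*(H(-9, -1) + 132) = 27*((-12/7 - 12/7*(-1)) + 132) = 27*((-12/7 + 12/7) + 132) = 27*(0 + 132) = 27*132 = 3564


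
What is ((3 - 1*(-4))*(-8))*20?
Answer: -1120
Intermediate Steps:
((3 - 1*(-4))*(-8))*20 = ((3 + 4)*(-8))*20 = (7*(-8))*20 = -56*20 = -1120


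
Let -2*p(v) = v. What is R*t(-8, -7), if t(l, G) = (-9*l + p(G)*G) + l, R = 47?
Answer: 3713/2 ≈ 1856.5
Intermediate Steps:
p(v) = -v/2
t(l, G) = -8*l - G²/2 (t(l, G) = (-9*l + (-G/2)*G) + l = (-9*l - G²/2) + l = -8*l - G²/2)
R*t(-8, -7) = 47*(-8*(-8) - ½*(-7)²) = 47*(64 - ½*49) = 47*(64 - 49/2) = 47*(79/2) = 3713/2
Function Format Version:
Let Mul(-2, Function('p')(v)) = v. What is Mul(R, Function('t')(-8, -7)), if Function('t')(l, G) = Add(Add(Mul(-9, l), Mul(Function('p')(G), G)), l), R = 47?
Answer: Rational(3713, 2) ≈ 1856.5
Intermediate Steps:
Function('p')(v) = Mul(Rational(-1, 2), v)
Function('t')(l, G) = Add(Mul(-8, l), Mul(Rational(-1, 2), Pow(G, 2))) (Function('t')(l, G) = Add(Add(Mul(-9, l), Mul(Mul(Rational(-1, 2), G), G)), l) = Add(Add(Mul(-9, l), Mul(Rational(-1, 2), Pow(G, 2))), l) = Add(Mul(-8, l), Mul(Rational(-1, 2), Pow(G, 2))))
Mul(R, Function('t')(-8, -7)) = Mul(47, Add(Mul(-8, -8), Mul(Rational(-1, 2), Pow(-7, 2)))) = Mul(47, Add(64, Mul(Rational(-1, 2), 49))) = Mul(47, Add(64, Rational(-49, 2))) = Mul(47, Rational(79, 2)) = Rational(3713, 2)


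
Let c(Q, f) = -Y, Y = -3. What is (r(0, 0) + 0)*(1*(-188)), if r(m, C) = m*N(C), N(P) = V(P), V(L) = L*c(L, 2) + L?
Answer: 0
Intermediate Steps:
c(Q, f) = 3 (c(Q, f) = -1*(-3) = 3)
V(L) = 4*L (V(L) = L*3 + L = 3*L + L = 4*L)
N(P) = 4*P
r(m, C) = 4*C*m (r(m, C) = m*(4*C) = 4*C*m)
(r(0, 0) + 0)*(1*(-188)) = (4*0*0 + 0)*(1*(-188)) = (0 + 0)*(-188) = 0*(-188) = 0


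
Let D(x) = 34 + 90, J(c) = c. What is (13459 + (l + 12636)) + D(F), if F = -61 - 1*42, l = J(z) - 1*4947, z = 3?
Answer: 21275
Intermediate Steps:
l = -4944 (l = 3 - 1*4947 = 3 - 4947 = -4944)
F = -103 (F = -61 - 42 = -103)
D(x) = 124
(13459 + (l + 12636)) + D(F) = (13459 + (-4944 + 12636)) + 124 = (13459 + 7692) + 124 = 21151 + 124 = 21275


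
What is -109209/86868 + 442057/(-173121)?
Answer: -2122480695/556987964 ≈ -3.8106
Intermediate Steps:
-109209/86868 + 442057/(-173121) = -109209*1/86868 + 442057*(-1/173121) = -36403/28956 - 442057/173121 = -2122480695/556987964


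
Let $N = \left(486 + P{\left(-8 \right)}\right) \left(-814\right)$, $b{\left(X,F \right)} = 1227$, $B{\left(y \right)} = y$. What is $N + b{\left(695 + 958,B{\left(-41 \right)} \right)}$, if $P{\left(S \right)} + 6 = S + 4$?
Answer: $-386237$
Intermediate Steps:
$P{\left(S \right)} = -2 + S$ ($P{\left(S \right)} = -6 + \left(S + 4\right) = -6 + \left(4 + S\right) = -2 + S$)
$N = -387464$ ($N = \left(486 - 10\right) \left(-814\right) = 476 \left(-814\right) = -387464$)
$N + b{\left(695 + 958,B{\left(-41 \right)} \right)} = -387464 + 1227 = -386237$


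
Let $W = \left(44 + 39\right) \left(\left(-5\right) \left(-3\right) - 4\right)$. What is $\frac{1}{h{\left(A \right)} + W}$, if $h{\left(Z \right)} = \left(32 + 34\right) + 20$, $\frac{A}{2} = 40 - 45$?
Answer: $\frac{1}{999} \approx 0.001001$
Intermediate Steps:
$A = -10$ ($A = 2 \left(40 - 45\right) = 2 \left(-5\right) = -10$)
$W = 913$ ($W = 83 \left(15 - 4\right) = 83 \cdot 11 = 913$)
$h{\left(Z \right)} = 86$ ($h{\left(Z \right)} = 66 + 20 = 86$)
$\frac{1}{h{\left(A \right)} + W} = \frac{1}{86 + 913} = \frac{1}{999}$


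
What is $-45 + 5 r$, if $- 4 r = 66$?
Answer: $- \frac{255}{2} \approx -127.5$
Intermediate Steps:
$r = - \frac{33}{2}$ ($r = \left(- \frac{1}{4}\right) 66 = - \frac{33}{2} \approx -16.5$)
$-45 + 5 r = -45 + 5 \left(- \frac{33}{2}\right) = -45 - \frac{165}{2} = - \frac{255}{2}$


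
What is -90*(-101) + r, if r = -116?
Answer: 8974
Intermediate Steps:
-90*(-101) + r = -90*(-101) - 116 = 9090 - 116 = 8974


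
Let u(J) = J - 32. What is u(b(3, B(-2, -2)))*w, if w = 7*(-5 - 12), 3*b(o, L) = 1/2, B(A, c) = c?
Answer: 22729/6 ≈ 3788.2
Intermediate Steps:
b(o, L) = ⅙ (b(o, L) = (⅓)/2 = (⅓)*(½) = ⅙)
w = -119 (w = 7*(-17) = -119)
u(J) = -32 + J
u(b(3, B(-2, -2)))*w = (-32 + ⅙)*(-119) = -191/6*(-119) = 22729/6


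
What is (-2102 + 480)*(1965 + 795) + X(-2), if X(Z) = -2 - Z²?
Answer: -4476726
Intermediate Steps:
(-2102 + 480)*(1965 + 795) + X(-2) = (-2102 + 480)*(1965 + 795) + (-2 - 1*(-2)²) = -1622*2760 + (-2 - 1*4) = -4476720 + (-2 - 4) = -4476720 - 6 = -4476726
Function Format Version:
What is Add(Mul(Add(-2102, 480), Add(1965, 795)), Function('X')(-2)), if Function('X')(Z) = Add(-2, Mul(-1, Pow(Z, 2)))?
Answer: -4476726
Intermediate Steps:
Add(Mul(Add(-2102, 480), Add(1965, 795)), Function('X')(-2)) = Add(Mul(Add(-2102, 480), Add(1965, 795)), Add(-2, Mul(-1, Pow(-2, 2)))) = Add(Mul(-1622, 2760), Add(-2, Mul(-1, 4))) = Add(-4476720, Add(-2, -4)) = Add(-4476720, -6) = -4476726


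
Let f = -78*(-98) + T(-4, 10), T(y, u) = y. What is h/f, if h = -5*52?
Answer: -13/382 ≈ -0.034031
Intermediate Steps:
h = -260
f = 7640 (f = -78*(-98) - 4 = 7644 - 4 = 7640)
h/f = -260/7640 = -260*1/7640 = -13/382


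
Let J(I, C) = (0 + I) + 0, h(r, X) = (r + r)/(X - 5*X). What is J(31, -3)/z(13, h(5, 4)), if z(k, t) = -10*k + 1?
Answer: -31/129 ≈ -0.24031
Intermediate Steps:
h(r, X) = -r/(2*X) (h(r, X) = (2*r)/((-4*X)) = (2*r)*(-1/(4*X)) = -r/(2*X))
z(k, t) = 1 - 10*k
J(I, C) = I (J(I, C) = I + 0 = I)
J(31, -3)/z(13, h(5, 4)) = 31/(1 - 10*13) = 31/(1 - 130) = 31/(-129) = 31*(-1/129) = -31/129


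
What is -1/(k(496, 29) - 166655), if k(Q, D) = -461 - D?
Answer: 1/167145 ≈ 5.9828e-6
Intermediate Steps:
-1/(k(496, 29) - 166655) = -1/((-461 - 1*29) - 166655) = -1/((-461 - 29) - 166655) = -1/(-490 - 166655) = -1/(-167145) = -1*(-1/167145) = 1/167145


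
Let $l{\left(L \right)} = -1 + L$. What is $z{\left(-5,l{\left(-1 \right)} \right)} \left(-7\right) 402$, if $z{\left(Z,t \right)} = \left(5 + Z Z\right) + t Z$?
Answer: $-112560$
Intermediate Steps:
$z{\left(Z,t \right)} = 5 + Z^{2} + Z t$ ($z{\left(Z,t \right)} = \left(5 + Z^{2}\right) + Z t = 5 + Z^{2} + Z t$)
$z{\left(-5,l{\left(-1 \right)} \right)} \left(-7\right) 402 = \left(5 + \left(-5\right)^{2} - 5 \left(-1 - 1\right)\right) \left(-7\right) 402 = \left(5 + 25 - -10\right) \left(-7\right) 402 = \left(5 + 25 + 10\right) \left(-7\right) 402 = 40 \left(-7\right) 402 = \left(-280\right) 402 = -112560$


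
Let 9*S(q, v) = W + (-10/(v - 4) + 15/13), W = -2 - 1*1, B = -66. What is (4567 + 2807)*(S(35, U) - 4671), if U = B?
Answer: -9403580432/273 ≈ -3.4445e+7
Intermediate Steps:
U = -66
W = -3 (W = -2 - 1 = -3)
S(q, v) = -8/39 - 10/(9*(-4 + v)) (S(q, v) = (-3 + (-10/(v - 4) + 15/13))/9 = (-3 + (-10/(-4 + v) + 15*(1/13)))/9 = (-3 + (-10/(-4 + v) + 15/13))/9 = (-3 + (15/13 - 10/(-4 + v)))/9 = (-24/13 - 10/(-4 + v))/9 = -8/39 - 10/(9*(-4 + v)))
(4567 + 2807)*(S(35, U) - 4671) = (4567 + 2807)*(2*(-17 - 12*(-66))/(117*(-4 - 66)) - 4671) = 7374*((2/117)*(-17 + 792)/(-70) - 4671) = 7374*((2/117)*(-1/70)*775 - 4671) = 7374*(-155/819 - 4671) = 7374*(-3825704/819) = -9403580432/273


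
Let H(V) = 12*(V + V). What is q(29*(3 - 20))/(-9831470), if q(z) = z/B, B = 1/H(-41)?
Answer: -242556/4915735 ≈ -0.049343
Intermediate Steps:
H(V) = 24*V (H(V) = 12*(2*V) = 24*V)
B = -1/984 (B = 1/(24*(-41)) = 1/(-984) = -1/984 ≈ -0.0010163)
q(z) = -984*z (q(z) = z/(-1/984) = z*(-984) = -984*z)
q(29*(3 - 20))/(-9831470) = -28536*(3 - 20)/(-9831470) = -28536*(-17)*(-1/9831470) = -984*(-493)*(-1/9831470) = 485112*(-1/9831470) = -242556/4915735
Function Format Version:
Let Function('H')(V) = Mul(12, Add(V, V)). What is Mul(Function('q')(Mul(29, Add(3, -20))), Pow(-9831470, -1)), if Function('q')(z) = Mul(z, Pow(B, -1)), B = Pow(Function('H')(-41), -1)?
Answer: Rational(-242556, 4915735) ≈ -0.049343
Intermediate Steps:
Function('H')(V) = Mul(24, V) (Function('H')(V) = Mul(12, Mul(2, V)) = Mul(24, V))
B = Rational(-1, 984) (B = Pow(Mul(24, -41), -1) = Pow(-984, -1) = Rational(-1, 984) ≈ -0.0010163)
Function('q')(z) = Mul(-984, z) (Function('q')(z) = Mul(z, Pow(Rational(-1, 984), -1)) = Mul(z, -984) = Mul(-984, z))
Mul(Function('q')(Mul(29, Add(3, -20))), Pow(-9831470, -1)) = Mul(Mul(-984, Mul(29, Add(3, -20))), Pow(-9831470, -1)) = Mul(Mul(-984, Mul(29, -17)), Rational(-1, 9831470)) = Mul(Mul(-984, -493), Rational(-1, 9831470)) = Mul(485112, Rational(-1, 9831470)) = Rational(-242556, 4915735)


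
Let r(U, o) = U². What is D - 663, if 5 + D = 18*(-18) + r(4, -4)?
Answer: -976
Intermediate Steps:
D = -313 (D = -5 + (18*(-18) + 4²) = -5 + (-324 + 16) = -5 - 308 = -313)
D - 663 = -313 - 663 = -976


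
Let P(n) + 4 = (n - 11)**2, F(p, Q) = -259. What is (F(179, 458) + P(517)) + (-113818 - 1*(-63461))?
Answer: 205416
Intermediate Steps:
P(n) = -4 + (-11 + n)**2 (P(n) = -4 + (n - 11)**2 = -4 + (-11 + n)**2)
(F(179, 458) + P(517)) + (-113818 - 1*(-63461)) = (-259 + (-4 + (-11 + 517)**2)) + (-113818 - 1*(-63461)) = (-259 + (-4 + 506**2)) + (-113818 + 63461) = (-259 + (-4 + 256036)) - 50357 = (-259 + 256032) - 50357 = 255773 - 50357 = 205416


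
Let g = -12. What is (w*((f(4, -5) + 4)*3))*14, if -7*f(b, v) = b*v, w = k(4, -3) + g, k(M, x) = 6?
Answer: -1728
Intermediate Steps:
w = -6 (w = 6 - 12 = -6)
f(b, v) = -b*v/7
(w*((f(4, -5) + 4)*3))*14 = -6*(-⅐*4*(-5) + 4)*3*14 = -6*(20/7 + 4)*3*14 = -288*3/7*14 = -6*144/7*14 = -864/7*14 = -1728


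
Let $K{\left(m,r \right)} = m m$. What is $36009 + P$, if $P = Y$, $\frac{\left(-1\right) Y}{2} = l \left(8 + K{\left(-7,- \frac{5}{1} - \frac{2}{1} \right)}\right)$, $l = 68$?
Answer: $28257$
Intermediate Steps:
$K{\left(m,r \right)} = m^{2}$
$Y = -7752$ ($Y = - 2 \cdot 68 \left(8 + \left(-7\right)^{2}\right) = - 2 \cdot 68 \left(8 + 49\right) = - 2 \cdot 68 \cdot 57 = \left(-2\right) 3876 = -7752$)
$P = -7752$
$36009 + P = 36009 - 7752 = 28257$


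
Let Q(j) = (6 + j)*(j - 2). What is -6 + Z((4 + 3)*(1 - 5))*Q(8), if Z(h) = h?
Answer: -2358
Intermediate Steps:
Q(j) = (-2 + j)*(6 + j) (Q(j) = (6 + j)*(-2 + j) = (-2 + j)*(6 + j))
-6 + Z((4 + 3)*(1 - 5))*Q(8) = -6 + ((4 + 3)*(1 - 5))*(-12 + 8² + 4*8) = -6 + (7*(-4))*(-12 + 64 + 32) = -6 - 28*84 = -6 - 2352 = -2358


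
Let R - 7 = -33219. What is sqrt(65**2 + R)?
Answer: I*sqrt(28987) ≈ 170.26*I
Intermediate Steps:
R = -33212 (R = 7 - 33219 = -33212)
sqrt(65**2 + R) = sqrt(65**2 - 33212) = sqrt(4225 - 33212) = sqrt(-28987) = I*sqrt(28987)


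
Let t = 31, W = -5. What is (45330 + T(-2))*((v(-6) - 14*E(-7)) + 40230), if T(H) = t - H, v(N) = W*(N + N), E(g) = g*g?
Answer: 1796556252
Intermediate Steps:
E(g) = g²
v(N) = -10*N (v(N) = -5*(N + N) = -10*N)
T(H) = 31 - H
(45330 + T(-2))*((v(-6) - 14*E(-7)) + 40230) = (45330 + (31 - 1*(-2)))*((-10*(-6) - 14*(-7)²) + 40230) = (45330 + (31 + 2))*((60 - 14*49) + 40230) = (45330 + 33)*((60 - 686) + 40230) = 45363*(-626 + 40230) = 45363*39604 = 1796556252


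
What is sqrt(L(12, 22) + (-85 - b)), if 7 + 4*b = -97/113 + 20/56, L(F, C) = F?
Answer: I*sqrt(712021814)/3164 ≈ 8.4335*I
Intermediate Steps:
b = -11867/6328 (b = -7/4 + (-97/113 + 20/56)/4 = -7/4 + (-97*1/113 + 20*(1/56))/4 = -7/4 + (-97/113 + 5/14)/4 = -7/4 + (1/4)*(-793/1582) = -7/4 - 793/6328 = -11867/6328 ≈ -1.8753)
sqrt(L(12, 22) + (-85 - b)) = sqrt(12 + (-85 - 1*(-11867/6328))) = sqrt(12 + (-85 + 11867/6328)) = sqrt(12 - 526013/6328) = sqrt(-450077/6328) = I*sqrt(712021814)/3164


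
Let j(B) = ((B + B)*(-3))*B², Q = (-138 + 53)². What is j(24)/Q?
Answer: -82944/7225 ≈ -11.480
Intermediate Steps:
Q = 7225 (Q = (-85)² = 7225)
j(B) = -6*B³ (j(B) = ((2*B)*(-3))*B² = (-6*B)*B² = -6*B³)
j(24)/Q = -6*24³/7225 = -6*13824*(1/7225) = -82944*1/7225 = -82944/7225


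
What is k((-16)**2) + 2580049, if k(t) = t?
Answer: 2580305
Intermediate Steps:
k((-16)**2) + 2580049 = (-16)**2 + 2580049 = 256 + 2580049 = 2580305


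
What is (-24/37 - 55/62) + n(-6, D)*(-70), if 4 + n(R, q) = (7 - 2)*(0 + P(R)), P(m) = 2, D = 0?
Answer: -967003/2294 ≈ -421.54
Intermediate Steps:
n(R, q) = 6 (n(R, q) = -4 + (7 - 2)*(0 + 2) = -4 + 5*2 = -4 + 10 = 6)
(-24/37 - 55/62) + n(-6, D)*(-70) = (-24/37 - 55/62) + 6*(-70) = (-24*1/37 - 55*1/62) - 420 = (-24/37 - 55/62) - 420 = -3523/2294 - 420 = -967003/2294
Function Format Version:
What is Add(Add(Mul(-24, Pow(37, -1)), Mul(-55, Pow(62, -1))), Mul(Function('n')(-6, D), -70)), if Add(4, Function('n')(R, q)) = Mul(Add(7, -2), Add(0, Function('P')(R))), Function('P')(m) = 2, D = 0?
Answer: Rational(-967003, 2294) ≈ -421.54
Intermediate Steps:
Function('n')(R, q) = 6 (Function('n')(R, q) = Add(-4, Mul(Add(7, -2), Add(0, 2))) = Add(-4, Mul(5, 2)) = Add(-4, 10) = 6)
Add(Add(Mul(-24, Pow(37, -1)), Mul(-55, Pow(62, -1))), Mul(Function('n')(-6, D), -70)) = Add(Add(Mul(-24, Pow(37, -1)), Mul(-55, Pow(62, -1))), Mul(6, -70)) = Add(Add(Mul(-24, Rational(1, 37)), Mul(-55, Rational(1, 62))), -420) = Add(Add(Rational(-24, 37), Rational(-55, 62)), -420) = Add(Rational(-3523, 2294), -420) = Rational(-967003, 2294)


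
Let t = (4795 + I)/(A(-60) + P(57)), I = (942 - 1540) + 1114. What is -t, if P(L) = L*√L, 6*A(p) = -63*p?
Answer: -371770/23523 + 100909*√57/70569 ≈ -5.0088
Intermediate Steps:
A(p) = -21*p/2 (A(p) = (-63*p)/6 = -21*p/2)
P(L) = L^(3/2)
I = 516 (I = -598 + 1114 = 516)
t = 5311/(630 + 57*√57) (t = (4795 + 516)/(-21/2*(-60) + 57^(3/2)) = 5311/(630 + 57*√57) ≈ 5.0088)
-t = -(371770/23523 - 100909*√57/70569) = -371770/23523 + 100909*√57/70569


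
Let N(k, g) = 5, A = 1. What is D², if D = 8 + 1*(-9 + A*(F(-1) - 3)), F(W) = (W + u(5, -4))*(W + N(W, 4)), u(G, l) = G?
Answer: 144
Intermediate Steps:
F(W) = (5 + W)² (F(W) = (W + 5)*(W + 5) = (5 + W)*(5 + W) = (5 + W)²)
D = 12 (D = 8 + 1*(-9 + 1*((25 + (-1)² + 10*(-1)) - 3)) = 8 + 1*(-9 + 1*((25 + 1 - 10) - 3)) = 8 + 1*(-9 + 1*(16 - 3)) = 8 + 1*(-9 + 1*13) = 8 + 1*(-9 + 13) = 8 + 1*4 = 8 + 4 = 12)
D² = 12² = 144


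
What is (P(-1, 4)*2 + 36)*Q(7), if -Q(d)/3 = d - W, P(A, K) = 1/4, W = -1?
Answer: -876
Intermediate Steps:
P(A, K) = ¼
Q(d) = -3 - 3*d (Q(d) = -3*(d - 1*(-1)) = -3*(d + 1) = -3*(1 + d) = -3 - 3*d)
(P(-1, 4)*2 + 36)*Q(7) = ((¼)*2 + 36)*(-3 - 3*7) = (½ + 36)*(-3 - 21) = (73/2)*(-24) = -876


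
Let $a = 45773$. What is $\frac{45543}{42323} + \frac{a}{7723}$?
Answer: $\frac{2288979268}{326860529} \approx 7.0029$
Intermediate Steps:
$\frac{45543}{42323} + \frac{a}{7723} = \frac{45543}{42323} + \frac{45773}{7723} = \frac{2288979268}{326860529}$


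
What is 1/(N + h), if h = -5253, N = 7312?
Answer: 1/2059 ≈ 0.00048567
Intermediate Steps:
1/(N + h) = 1/(7312 - 5253) = 1/2059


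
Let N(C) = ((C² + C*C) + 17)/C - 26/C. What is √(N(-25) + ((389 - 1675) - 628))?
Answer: I*√49091/5 ≈ 44.313*I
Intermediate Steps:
N(C) = -26/C + (17 + 2*C²)/C (N(C) = ((C² + C²) + 17)/C - 26/C = (2*C² + 17)/C - 26/C = (17 + 2*C²)/C - 26/C = -26/C + (17 + 2*C²)/C)
√(N(-25) + ((389 - 1675) - 628)) = √((-9/(-25) + 2*(-25)) + ((389 - 1675) - 628)) = √((-9*(-1/25) - 50) + (-1286 - 628)) = √((9/25 - 50) - 1914) = √(-1241/25 - 1914) = √(-49091/25) = I*√49091/5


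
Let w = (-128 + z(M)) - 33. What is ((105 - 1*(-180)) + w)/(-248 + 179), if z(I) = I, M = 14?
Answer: -2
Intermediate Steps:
w = -147 (w = (-128 + 14) - 33 = -114 - 33 = -147)
((105 - 1*(-180)) + w)/(-248 + 179) = ((105 - 1*(-180)) - 147)/(-248 + 179) = ((105 + 180) - 147)/(-69) = (285 - 147)*(-1/69) = 138*(-1/69) = -2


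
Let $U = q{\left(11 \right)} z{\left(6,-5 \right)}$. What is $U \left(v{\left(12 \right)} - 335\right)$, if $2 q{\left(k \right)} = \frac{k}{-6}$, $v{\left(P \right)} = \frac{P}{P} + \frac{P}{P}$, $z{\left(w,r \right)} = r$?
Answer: $- \frac{6105}{4} \approx -1526.3$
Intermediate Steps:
$v{\left(P \right)} = 2$ ($v{\left(P \right)} = 1 + 1 = 2$)
$q{\left(k \right)} = - \frac{k}{12}$ ($q{\left(k \right)} = \frac{k \frac{1}{-6}}{2} = \frac{k \left(- \frac{1}{6}\right)}{2} = \frac{\left(- \frac{1}{6}\right) k}{2} = - \frac{k}{12}$)
$U = \frac{55}{12}$ ($U = \left(- \frac{1}{12}\right) 11 \left(-5\right) = \left(- \frac{11}{12}\right) \left(-5\right) = \frac{55}{12} \approx 4.5833$)
$U \left(v{\left(12 \right)} - 335\right) = \frac{55 \left(2 - 335\right)}{12} = \frac{55}{12} \left(-333\right) = - \frac{6105}{4}$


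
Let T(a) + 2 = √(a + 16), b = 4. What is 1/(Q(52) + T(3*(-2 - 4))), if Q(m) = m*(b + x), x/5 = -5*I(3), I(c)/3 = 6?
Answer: -11597/268980819 - I*√2/537961638 ≈ -4.3115e-5 - 2.6288e-9*I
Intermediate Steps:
I(c) = 18 (I(c) = 3*6 = 18)
T(a) = -2 + √(16 + a) (T(a) = -2 + √(a + 16) = -2 + √(16 + a))
x = -450 (x = 5*(-5*18) = 5*(-90) = -450)
Q(m) = -446*m (Q(m) = m*(4 - 450) = m*(-446) = -446*m)
1/(Q(52) + T(3*(-2 - 4))) = 1/(-446*52 + (-2 + √(16 + 3*(-2 - 4)))) = 1/(-23192 + (-2 + √(16 + 3*(-6)))) = 1/(-23192 + (-2 + √(16 - 18))) = 1/(-23192 + (-2 + √(-2))) = 1/(-23192 + (-2 + I*√2)) = 1/(-23194 + I*√2)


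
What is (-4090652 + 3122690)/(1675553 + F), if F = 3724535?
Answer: -483981/2700044 ≈ -0.17925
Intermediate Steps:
(-4090652 + 3122690)/(1675553 + F) = (-4090652 + 3122690)/(1675553 + 3724535) = -967962/5400088 = -967962*1/5400088 = -483981/2700044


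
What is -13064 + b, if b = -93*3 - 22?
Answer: -13365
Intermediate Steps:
b = -301 (b = -279 - 22 = -301)
-13064 + b = -13064 - 301 = -13365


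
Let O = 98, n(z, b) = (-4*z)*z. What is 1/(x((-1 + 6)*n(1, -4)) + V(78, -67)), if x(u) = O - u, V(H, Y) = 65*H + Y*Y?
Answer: 1/9677 ≈ 0.00010334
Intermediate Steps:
n(z, b) = -4*z²
V(H, Y) = Y² + 65*H (V(H, Y) = 65*H + Y² = Y² + 65*H)
x(u) = 98 - u
1/(x((-1 + 6)*n(1, -4)) + V(78, -67)) = 1/((98 - (-1 + 6)*(-4*1²)) + ((-67)² + 65*78)) = 1/((98 - 5*(-4*1)) + (4489 + 5070)) = 1/((98 - 5*(-4)) + 9559) = 1/((98 - 1*(-20)) + 9559) = 1/((98 + 20) + 9559) = 1/(118 + 9559) = 1/9677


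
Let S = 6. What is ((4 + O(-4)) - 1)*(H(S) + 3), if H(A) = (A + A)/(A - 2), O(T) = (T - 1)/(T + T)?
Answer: 87/4 ≈ 21.750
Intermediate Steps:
O(T) = (-1 + T)/(2*T) (O(T) = (-1 + T)/((2*T)) = (-1 + T)*(1/(2*T)) = (-1 + T)/(2*T))
H(A) = 2*A/(-2 + A) (H(A) = (2*A)/(-2 + A) = 2*A/(-2 + A))
((4 + O(-4)) - 1)*(H(S) + 3) = ((4 + (1/2)*(-1 - 4)/(-4)) - 1)*(2*6/(-2 + 6) + 3) = ((4 + (1/2)*(-1/4)*(-5)) - 1)*(2*6/4 + 3) = ((4 + 5/8) - 1)*(2*6*(1/4) + 3) = (37/8 - 1)*(3 + 3) = (29/8)*6 = 87/4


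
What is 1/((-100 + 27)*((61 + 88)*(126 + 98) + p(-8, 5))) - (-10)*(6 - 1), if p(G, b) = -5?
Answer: 121804149/2436083 ≈ 50.000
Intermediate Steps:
1/((-100 + 27)*((61 + 88)*(126 + 98) + p(-8, 5))) - (-10)*(6 - 1) = 1/((-100 + 27)*((61 + 88)*(126 + 98) - 5)) - (-10)*(6 - 1) = 1/(-73*(149*224 - 5)) - (-10)*5 = 1/(-73*(33376 - 5)) - 1*(-50) = 1/(-73*33371) + 50 = 1/(-2436083) + 50 = -1/2436083 + 50 = 121804149/2436083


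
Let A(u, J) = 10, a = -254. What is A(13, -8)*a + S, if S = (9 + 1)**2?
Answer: -2440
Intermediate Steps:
S = 100 (S = 10**2 = 100)
A(13, -8)*a + S = 10*(-254) + 100 = -2540 + 100 = -2440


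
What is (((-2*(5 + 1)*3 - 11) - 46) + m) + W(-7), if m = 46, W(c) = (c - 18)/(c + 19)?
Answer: -589/12 ≈ -49.083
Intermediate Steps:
W(c) = (-18 + c)/(19 + c)
(((-2*(5 + 1)*3 - 11) - 46) + m) + W(-7) = (((-2*(5 + 1)*3 - 11) - 46) + 46) + (-18 - 7)/(19 - 7) = (((-12*3 - 11) - 46) + 46) - 25/12 = (((-2*18 - 11) - 46) + 46) + (1/12)*(-25) = (((-36 - 11) - 46) + 46) - 25/12 = ((-47 - 46) + 46) - 25/12 = (-93 + 46) - 25/12 = -47 - 25/12 = -589/12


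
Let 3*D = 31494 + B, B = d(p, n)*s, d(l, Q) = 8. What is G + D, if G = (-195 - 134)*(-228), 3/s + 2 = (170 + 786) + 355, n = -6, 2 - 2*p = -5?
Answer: 111932598/1309 ≈ 85510.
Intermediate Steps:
p = 7/2 (p = 1 - ½*(-5) = 1 + 5/2 = 7/2 ≈ 3.5000)
s = 3/1309 (s = 3/(-2 + ((170 + 786) + 355)) = 3/(-2 + (956 + 355)) = 3/(-2 + 1311) = 3/1309 ≈ 0.0022918)
B = 24/1309 (B = 8*(3/1309) = 24/1309 ≈ 0.018335)
G = 75012 (G = -329*(-228) = 75012)
D = 13741890/1309 (D = (31494 + 24/1309)/3 = (⅓)*(41225670/1309) = 13741890/1309 ≈ 10498.)
G + D = 75012 + 13741890/1309 = 111932598/1309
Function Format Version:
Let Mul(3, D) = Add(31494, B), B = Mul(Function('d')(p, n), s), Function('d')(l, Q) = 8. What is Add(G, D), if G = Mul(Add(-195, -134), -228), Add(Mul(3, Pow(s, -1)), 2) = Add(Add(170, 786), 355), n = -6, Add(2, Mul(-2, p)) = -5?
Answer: Rational(111932598, 1309) ≈ 85510.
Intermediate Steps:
p = Rational(7, 2) (p = Add(1, Mul(Rational(-1, 2), -5)) = Add(1, Rational(5, 2)) = Rational(7, 2) ≈ 3.5000)
s = Rational(3, 1309) (s = Mul(3, Pow(Add(-2, Add(Add(170, 786), 355)), -1)) = Mul(3, Pow(Add(-2, Add(956, 355)), -1)) = Mul(3, Pow(Add(-2, 1311), -1)) = Mul(3, Pow(1309, -1)) = Mul(3, Rational(1, 1309)) = Rational(3, 1309) ≈ 0.0022918)
B = Rational(24, 1309) (B = Mul(8, Rational(3, 1309)) = Rational(24, 1309) ≈ 0.018335)
G = 75012 (G = Mul(-329, -228) = 75012)
D = Rational(13741890, 1309) (D = Mul(Rational(1, 3), Add(31494, Rational(24, 1309))) = Mul(Rational(1, 3), Rational(41225670, 1309)) = Rational(13741890, 1309) ≈ 10498.)
Add(G, D) = Add(75012, Rational(13741890, 1309)) = Rational(111932598, 1309)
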